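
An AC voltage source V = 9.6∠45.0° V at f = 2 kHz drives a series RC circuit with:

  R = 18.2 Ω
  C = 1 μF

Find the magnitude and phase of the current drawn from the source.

Step 1 — Angular frequency: ω = 2π·f = 2π·2000 = 1.257e+04 rad/s.
Step 2 — Component impedances:
  R: Z = R = 18.2 Ω
  C: Z = 1/(jωC) = -j/(ω·C) = 0 - j79.58 Ω
Step 3 — Series combination: Z_total = R + C = 18.2 - j79.58 Ω = 81.63∠-77.1° Ω.
Step 4 — Source phasor: V = 9.6∠45.0° V = 6.788 + j6.788 V.
Step 5 — Ohm's law: I = V / Z_total = (6.788 + j6.788) / (18.2 - j79.58) = -0.06252 + j0.0996 A.
Step 6 — Convert to polar: |I| = 0.1176 A, ∠I = 122.1°.

I = 0.1176∠122.1° A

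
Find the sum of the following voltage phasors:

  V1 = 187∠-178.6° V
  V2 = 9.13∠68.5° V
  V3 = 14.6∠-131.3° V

Step 1 — Convert each phasor to rectangular form:
  V1 = 187·(cos(-178.6°) + j·sin(-178.6°)) = -186.9 - j4.569 V
  V2 = 9.13·(cos(68.5°) + j·sin(68.5°)) = 3.346 + j8.495 V
  V3 = 14.6·(cos(-131.3°) + j·sin(-131.3°)) = -9.636 - j10.97 V
Step 2 — Sum components: V_total = -193.2 - j7.043 V.
Step 3 — Convert to polar: |V_total| = 193.4 V, ∠V_total = -177.9°.

V_total = 193.4∠-177.9° V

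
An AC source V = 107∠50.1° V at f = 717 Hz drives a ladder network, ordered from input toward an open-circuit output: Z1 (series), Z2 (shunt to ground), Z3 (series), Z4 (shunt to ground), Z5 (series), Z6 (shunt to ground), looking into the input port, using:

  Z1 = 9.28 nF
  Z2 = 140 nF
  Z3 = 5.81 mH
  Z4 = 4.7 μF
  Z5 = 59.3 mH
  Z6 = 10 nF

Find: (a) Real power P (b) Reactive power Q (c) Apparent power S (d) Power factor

Step 1 — Angular frequency: ω = 2π·f = 2π·717 = 4505 rad/s.
Step 2 — Component impedances:
  Z1: Z = 1/(jωC) = -j/(ω·C) = 0 - j2.392e+04 Ω
  Z2: Z = 1/(jωC) = -j/(ω·C) = 0 - j1586 Ω
  Z3: Z = jωL = j·4505·0.00581 = 0 + j26.17 Ω
  Z4: Z = 1/(jωC) = -j/(ω·C) = 0 - j47.23 Ω
  Z5: Z = jωL = j·4505·0.0593 = 0 + j267.1 Ω
  Z6: Z = 1/(jωC) = -j/(ω·C) = 0 - j2.22e+04 Ω
Step 3 — Ladder network (open output): work backward from the far end, alternating series and parallel combinations. Z_in = 0 - j2.394e+04 Ω = 2.394e+04∠-90.0° Ω.
Step 4 — Source phasor: V = 107∠50.1° V = 68.64 + j82.09 V.
Step 5 — Current: I = V / Z = -0.003429 + j0.002867 A = 0.004469∠140.1° A.
Step 6 — Complex power: S = V·I* = 0 - j0.4782 VA.
Step 7 — Real power: P = Re(S) = 0 W.
Step 8 — Reactive power: Q = Im(S) = -0.4782 VAR.
Step 9 — Apparent power: |S| = 0.4782 VA.
Step 10 — Power factor: PF = P/|S| = 0 (leading).

(a) P = 0 W  (b) Q = -0.4782 VAR  (c) S = 0.4782 VA  (d) PF = 0 (leading)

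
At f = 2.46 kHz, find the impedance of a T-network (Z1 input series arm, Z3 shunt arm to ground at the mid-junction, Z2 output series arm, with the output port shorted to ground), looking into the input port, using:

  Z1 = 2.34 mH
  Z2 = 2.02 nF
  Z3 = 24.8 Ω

Step 1 — Angular frequency: ω = 2π·f = 2π·2460 = 1.546e+04 rad/s.
Step 2 — Component impedances:
  Z1: Z = jωL = j·1.546e+04·0.00234 = 0 + j36.17 Ω
  Z2: Z = 1/(jωC) = -j/(ω·C) = 0 - j3.203e+04 Ω
  Z3: Z = R = 24.8 Ω
Step 3 — With the output port shorted to ground, the output series arm Z2 runs from the junction to ground; the shunt arm Z3 also runs from the junction to ground. They appear in parallel: Z3 || Z2 = 24.8 - j0.0192 Ω.
Step 4 — Series with input arm Z1: Z_in = Z1 + (Z3 || Z2) = 24.8 + j36.15 Ω = 43.84∠55.5° Ω.

Z = 24.8 + j36.15 Ω = 43.84∠55.5° Ω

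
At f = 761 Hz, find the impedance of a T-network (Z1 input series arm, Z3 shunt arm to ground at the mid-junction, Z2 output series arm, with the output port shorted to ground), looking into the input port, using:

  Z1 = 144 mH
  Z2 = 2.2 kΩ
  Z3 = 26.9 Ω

Step 1 — Angular frequency: ω = 2π·f = 2π·761 = 4782 rad/s.
Step 2 — Component impedances:
  Z1: Z = jωL = j·4782·0.144 = 0 + j688.5 Ω
  Z2: Z = R = 2200 Ω
  Z3: Z = R = 26.9 Ω
Step 3 — With the output port shorted to ground, the output series arm Z2 runs from the junction to ground; the shunt arm Z3 also runs from the junction to ground. They appear in parallel: Z3 || Z2 = 26.58 Ω.
Step 4 — Series with input arm Z1: Z_in = Z1 + (Z3 || Z2) = 26.58 + j688.5 Ω = 689∠87.8° Ω.

Z = 26.58 + j688.5 Ω = 689∠87.8° Ω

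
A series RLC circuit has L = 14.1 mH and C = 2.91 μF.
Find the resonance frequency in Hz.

Step 1 — Resonance condition Im(Z)=0 gives ω₀ = 1/√(LC).
Step 2 — ω₀ = 1/√(0.0141·2.91e-06) = 4937 rad/s.
Step 3 — f₀ = ω₀/(2π) = 785.7 Hz.

f₀ = 785.7 Hz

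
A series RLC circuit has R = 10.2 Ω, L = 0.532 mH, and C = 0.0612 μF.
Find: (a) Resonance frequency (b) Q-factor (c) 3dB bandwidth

Step 1 — Resonance condition Im(Z)=0 gives ω₀ = 1/√(LC).
Step 2 — ω₀ = 1/√(0.000532·6.12e-08) = 1.753e+05 rad/s.
Step 3 — f₀ = ω₀/(2π) = 2.789e+04 Hz.
Step 4 — Series Q: Q = ω₀L/R = 1.753e+05·0.000532/10.2 = 9.141.
Step 5 — 3dB bandwidth: Δω = ω₀/Q = 1.917e+04 rad/s; BW = Δω/(2π) = 3051 Hz.

(a) f₀ = 2.789e+04 Hz  (b) Q = 9.141  (c) BW = 3051 Hz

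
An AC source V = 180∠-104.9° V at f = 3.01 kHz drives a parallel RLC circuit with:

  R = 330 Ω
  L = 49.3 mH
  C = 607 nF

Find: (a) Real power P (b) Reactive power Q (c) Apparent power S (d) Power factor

Step 1 — Angular frequency: ω = 2π·f = 2π·3010 = 1.891e+04 rad/s.
Step 2 — Component impedances:
  R: Z = R = 330 Ω
  L: Z = jωL = j·1.891e+04·0.0493 = 0 + j932.4 Ω
  C: Z = 1/(jωC) = -j/(ω·C) = 0 - j87.11 Ω
Step 3 — Parallel combination: 1/Z_total = 1/R + 1/L + 1/C; Z_total = 25.79 - j88.58 Ω = 92.26∠-73.8° Ω.
Step 4 — Source phasor: V = 180∠-104.9° V = -46.28 - j173.9 V.
Step 5 — Current: I = V / Z = 1.67 - j1.009 A = 1.951∠-31.1° A.
Step 6 — Complex power: S = V·I* = 98.18 - j337.2 VA.
Step 7 — Real power: P = Re(S) = 98.18 W.
Step 8 — Reactive power: Q = Im(S) = -337.2 VAR.
Step 9 — Apparent power: |S| = 351.2 VA.
Step 10 — Power factor: PF = P/|S| = 0.2796 (leading).

(a) P = 98.18 W  (b) Q = -337.2 VAR  (c) S = 351.2 VA  (d) PF = 0.2796 (leading)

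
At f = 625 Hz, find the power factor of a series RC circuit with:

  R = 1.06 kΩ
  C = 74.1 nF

Step 1 — Angular frequency: ω = 2π·f = 2π·625 = 3927 rad/s.
Step 2 — Component impedances:
  R: Z = R = 1060 Ω
  C: Z = 1/(jωC) = -j/(ω·C) = 0 - j3437 Ω
Step 3 — Series combination: Z_total = R + C = 1060 - j3437 Ω = 3596∠-72.9° Ω.
Step 4 — Power factor: PF = cos(φ) = Re(Z)/|Z| = 1060/3596.3 = 0.2947.
Step 5 — Type: Im(Z) = -3437 ⇒ leading (phase φ = -72.9°).

PF = 0.2947 (leading, φ = -72.9°)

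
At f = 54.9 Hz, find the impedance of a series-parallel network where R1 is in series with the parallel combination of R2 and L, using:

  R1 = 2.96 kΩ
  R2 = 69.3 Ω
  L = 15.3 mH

Step 1 — Angular frequency: ω = 2π·f = 2π·54.9 = 344.9 rad/s.
Step 2 — Component impedances:
  R1: Z = R = 2960 Ω
  R2: Z = R = 69.3 Ω
  L: Z = jωL = j·344.9·0.0153 = 0 + j5.278 Ω
Step 3 — Parallel branch: R2 || L = 1/(1/R2 + 1/L) = 0.3996 + j5.247 Ω.
Step 4 — Series with R1: Z_total = R1 + (R2 || L) = 2960 + j5.247 Ω = 2960∠0.1° Ω.

Z = 2960 + j5.247 Ω = 2960∠0.1° Ω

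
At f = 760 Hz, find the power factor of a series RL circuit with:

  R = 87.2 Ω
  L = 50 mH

Step 1 — Angular frequency: ω = 2π·f = 2π·760 = 4775 rad/s.
Step 2 — Component impedances:
  R: Z = R = 87.2 Ω
  L: Z = jωL = j·4775·0.05 = 0 + j238.8 Ω
Step 3 — Series combination: Z_total = R + L = 87.2 + j238.8 Ω = 254.2∠69.9° Ω.
Step 4 — Power factor: PF = cos(φ) = Re(Z)/|Z| = 87.2/254.19 = 0.3431.
Step 5 — Type: Im(Z) = 238.8 ⇒ lagging (phase φ = 69.9°).

PF = 0.3431 (lagging, φ = 69.9°)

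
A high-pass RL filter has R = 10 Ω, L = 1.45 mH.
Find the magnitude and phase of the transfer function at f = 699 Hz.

Step 1 — Angular frequency: ω = 2π·699 = 4392 rad/s.
Step 2 — Transfer function: H(jω) = jωL/(R + jωL).
Step 3 — Numerator jωL = j·6.368; denominator R + jωL = 10 + j6.368.
Step 4 — H = 0.2885 + j0.4531.
Step 5 — Magnitude: |H| = 0.5372 (-5.4 dB); phase: φ = 57.5°.

|H| = 0.5372 (-5.4 dB), φ = 57.5°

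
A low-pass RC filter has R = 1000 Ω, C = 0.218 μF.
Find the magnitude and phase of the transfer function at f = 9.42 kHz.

Step 1 — Angular frequency: ω = 2π·9420 = 5.919e+04 rad/s.
Step 2 — Transfer function: H(jω) = 1/(1 + jωRC).
Step 3 — Denominator: 1 + jωRC = 1 + j·5.919e+04·1000·2.18e-07 = 1 + j12.9.
Step 4 — H = 0.005971 - j0.07704.
Step 5 — Magnitude: |H| = 0.07727 (-22.2 dB); phase: φ = -85.6°.

|H| = 0.07727 (-22.2 dB), φ = -85.6°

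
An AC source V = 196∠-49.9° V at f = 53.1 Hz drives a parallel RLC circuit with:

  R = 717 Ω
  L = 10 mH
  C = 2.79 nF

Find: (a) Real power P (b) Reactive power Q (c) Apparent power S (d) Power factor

Step 1 — Angular frequency: ω = 2π·f = 2π·53.1 = 333.6 rad/s.
Step 2 — Component impedances:
  R: Z = R = 717 Ω
  L: Z = jωL = j·333.6·0.01 = 0 + j3.336 Ω
  C: Z = 1/(jωC) = -j/(ω·C) = 0 - j1.074e+06 Ω
Step 3 — Parallel combination: 1/Z_total = 1/R + 1/L + 1/C; Z_total = 0.01552 + j3.336 Ω = 3.336∠89.7° Ω.
Step 4 — Source phasor: V = 196∠-49.9° V = 126.2 - j149.9 V.
Step 5 — Current: I = V / Z = -44.76 - j38.05 A = 58.75∠-139.6° A.
Step 6 — Complex power: S = V·I* = 53.58 + j1.151e+04 VA.
Step 7 — Real power: P = Re(S) = 53.58 W.
Step 8 — Reactive power: Q = Im(S) = 1.151e+04 VAR.
Step 9 — Apparent power: |S| = 1.151e+04 VA.
Step 10 — Power factor: PF = P/|S| = 0.004653 (lagging).

(a) P = 53.58 W  (b) Q = 1.151e+04 VAR  (c) S = 1.151e+04 VA  (d) PF = 0.004653 (lagging)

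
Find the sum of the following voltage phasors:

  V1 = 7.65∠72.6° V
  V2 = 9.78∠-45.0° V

Step 1 — Convert each phasor to rectangular form:
  V1 = 7.65·(cos(72.6°) + j·sin(72.6°)) = 2.288 + j7.3 V
  V2 = 9.78·(cos(-45.0°) + j·sin(-45.0°)) = 6.916 - j6.916 V
Step 2 — Sum components: V_total = 9.203 + j0.3844 V.
Step 3 — Convert to polar: |V_total| = 9.211 V, ∠V_total = 2.4°.

V_total = 9.211∠2.4° V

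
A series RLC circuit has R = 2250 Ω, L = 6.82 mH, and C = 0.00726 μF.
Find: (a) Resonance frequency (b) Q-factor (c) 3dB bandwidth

Step 1 — Resonance: ω₀ = 1/√(LC) = 1/√(0.00682·7.26e-09) = 1.421e+05 rad/s.
Step 2 — f₀ = ω₀/(2π) = 2.262e+04 Hz.
Step 3 — Series Q: Q = ω₀L/R = 1.421e+05·0.00682/2250 = 0.4308.
Step 4 — Bandwidth: Δω = ω₀/Q = 3.299e+05 rad/s; BW = Δω/(2π) = 5.251e+04 Hz.

(a) f₀ = 2.262e+04 Hz  (b) Q = 0.4308  (c) BW = 5.251e+04 Hz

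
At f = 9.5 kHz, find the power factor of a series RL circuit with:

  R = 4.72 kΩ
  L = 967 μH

Step 1 — Angular frequency: ω = 2π·f = 2π·9500 = 5.969e+04 rad/s.
Step 2 — Component impedances:
  R: Z = R = 4720 Ω
  L: Z = jωL = j·5.969e+04·0.000967 = 0 + j57.72 Ω
Step 3 — Series combination: Z_total = R + L = 4720 + j57.72 Ω = 4720∠0.7° Ω.
Step 4 — Power factor: PF = cos(φ) = Re(Z)/|Z| = 4720/4720.4 = 0.9999.
Step 5 — Type: Im(Z) = 57.72 ⇒ lagging (phase φ = 0.7°).

PF = 0.9999 (lagging, φ = 0.7°)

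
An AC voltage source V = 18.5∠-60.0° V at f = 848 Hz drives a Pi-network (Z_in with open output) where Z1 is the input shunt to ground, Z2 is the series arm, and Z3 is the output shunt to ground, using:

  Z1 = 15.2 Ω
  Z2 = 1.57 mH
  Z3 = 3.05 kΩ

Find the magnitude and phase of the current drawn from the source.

Step 1 — Angular frequency: ω = 2π·f = 2π·848 = 5328 rad/s.
Step 2 — Component impedances:
  Z1: Z = R = 15.2 Ω
  Z2: Z = jωL = j·5328·0.00157 = 0 + j8.365 Ω
  Z3: Z = R = 3050 Ω
Step 3 — With open output, the series arm Z2 and the output shunt Z3 appear in series to ground: Z2 + Z3 = 3050 + j8.365 Ω.
Step 4 — Parallel with input shunt Z1: Z_in = Z1 || (Z2 + Z3) = 15.12 + j0.0002057 Ω = 15.12∠0.0° Ω.
Step 5 — Source phasor: V = 18.5∠-60.0° V = 9.25 - j16.02 V.
Step 6 — Ohm's law: I = V / Z_total = (9.25 - j16.02) / (15.12 + j0.0002057) = 0.6116 - j1.059 A.
Step 7 — Convert to polar: |I| = 1.223 A, ∠I = -60.0°.

I = 1.223∠-60.0° A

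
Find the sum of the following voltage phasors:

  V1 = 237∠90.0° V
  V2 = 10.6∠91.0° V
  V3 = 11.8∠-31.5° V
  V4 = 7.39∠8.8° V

Step 1 — Convert each phasor to rectangular form:
  V1 = 237·(cos(90.0°) + j·sin(90.0°)) = 0 + j237 V
  V2 = 10.6·(cos(91.0°) + j·sin(91.0°)) = -0.185 + j10.6 V
  V3 = 11.8·(cos(-31.5°) + j·sin(-31.5°)) = 10.06 - j6.165 V
  V4 = 7.39·(cos(8.8°) + j·sin(8.8°)) = 7.303 + j1.131 V
Step 2 — Sum components: V_total = 17.18 + j242.6 V.
Step 3 — Convert to polar: |V_total| = 243.2 V, ∠V_total = 85.9°.

V_total = 243.2∠85.9° V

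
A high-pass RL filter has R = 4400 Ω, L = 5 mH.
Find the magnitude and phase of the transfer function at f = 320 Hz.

Step 1 — Angular frequency: ω = 2π·320 = 2011 rad/s.
Step 2 — Transfer function: H(jω) = jωL/(R + jωL).
Step 3 — Numerator jωL = j·10.05; denominator R + jωL = 4400 + j10.05.
Step 4 — H = 5.22e-06 + j0.002285.
Step 5 — Magnitude: |H| = 0.002285 (-52.8 dB); phase: φ = 89.9°.

|H| = 0.002285 (-52.8 dB), φ = 89.9°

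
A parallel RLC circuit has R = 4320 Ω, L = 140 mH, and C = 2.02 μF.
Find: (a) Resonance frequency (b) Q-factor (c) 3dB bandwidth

Step 1 — Resonance: ω₀ = 1/√(LC) = 1/√(0.14·2.02e-06) = 1880 rad/s.
Step 2 — f₀ = ω₀/(2π) = 299.3 Hz.
Step 3 — Parallel Q: Q = R/(ω₀L) = 4320/(1880·0.14) = 16.41.
Step 4 — Bandwidth: Δω = ω₀/Q = 114.6 rad/s; BW = Δω/(2π) = 18.24 Hz.

(a) f₀ = 299.3 Hz  (b) Q = 16.41  (c) BW = 18.24 Hz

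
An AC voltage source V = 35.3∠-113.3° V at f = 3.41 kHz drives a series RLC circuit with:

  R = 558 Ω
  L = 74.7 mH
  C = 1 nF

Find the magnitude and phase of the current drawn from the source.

Step 1 — Angular frequency: ω = 2π·f = 2π·3410 = 2.143e+04 rad/s.
Step 2 — Component impedances:
  R: Z = R = 558 Ω
  L: Z = jωL = j·2.143e+04·0.0747 = 0 + j1600 Ω
  C: Z = 1/(jωC) = -j/(ω·C) = 0 - j4.667e+04 Ω
Step 3 — Series combination: Z_total = R + L + C = 558 - j4.507e+04 Ω = 4.508e+04∠-89.3° Ω.
Step 4 — Source phasor: V = 35.3∠-113.3° V = -13.96 - j32.42 V.
Step 5 — Ohm's law: I = V / Z_total = (-13.96 - j32.42) / (558 - j4.507e+04) = 0.0007154 - j0.0003186 A.
Step 6 — Convert to polar: |I| = 0.0007831 A, ∠I = -24.0°.

I = 0.0007831∠-24.0° A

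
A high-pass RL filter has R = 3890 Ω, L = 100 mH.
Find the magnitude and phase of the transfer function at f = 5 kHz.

Step 1 — Angular frequency: ω = 2π·5000 = 3.142e+04 rad/s.
Step 2 — Transfer function: H(jω) = jωL/(R + jωL).
Step 3 — Numerator jωL = j·3142; denominator R + jωL = 3890 + j3142.
Step 4 — H = 0.3948 + j0.4888.
Step 5 — Magnitude: |H| = 0.6283 (-4.0 dB); phase: φ = 51.1°.

|H| = 0.6283 (-4.0 dB), φ = 51.1°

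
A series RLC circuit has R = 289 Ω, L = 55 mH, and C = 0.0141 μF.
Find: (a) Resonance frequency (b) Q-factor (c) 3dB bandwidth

Step 1 — Resonance: ω₀ = 1/√(LC) = 1/√(0.055·1.41e-08) = 3.591e+04 rad/s.
Step 2 — f₀ = ω₀/(2π) = 5715 Hz.
Step 3 — Series Q: Q = ω₀L/R = 3.591e+04·0.055/289 = 6.834.
Step 4 — Bandwidth: Δω = ω₀/Q = 5255 rad/s; BW = Δω/(2π) = 836.3 Hz.

(a) f₀ = 5715 Hz  (b) Q = 6.834  (c) BW = 836.3 Hz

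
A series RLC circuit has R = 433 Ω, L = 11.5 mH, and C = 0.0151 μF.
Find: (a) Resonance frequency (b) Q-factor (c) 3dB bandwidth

Step 1 — Resonance condition Im(Z)=0 gives ω₀ = 1/√(LC).
Step 2 — ω₀ = 1/√(0.0115·1.51e-08) = 7.589e+04 rad/s.
Step 3 — f₀ = ω₀/(2π) = 1.208e+04 Hz.
Step 4 — Series Q: Q = ω₀L/R = 7.589e+04·0.0115/433 = 2.015.
Step 5 — 3dB bandwidth: Δω = ω₀/Q = 3.765e+04 rad/s; BW = Δω/(2π) = 5993 Hz.

(a) f₀ = 1.208e+04 Hz  (b) Q = 2.015  (c) BW = 5993 Hz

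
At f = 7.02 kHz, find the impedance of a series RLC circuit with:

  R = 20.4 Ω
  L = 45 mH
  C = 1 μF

Step 1 — Angular frequency: ω = 2π·f = 2π·7020 = 4.411e+04 rad/s.
Step 2 — Component impedances:
  R: Z = R = 20.4 Ω
  L: Z = jωL = j·4.411e+04·0.045 = 0 + j1985 Ω
  C: Z = 1/(jωC) = -j/(ω·C) = 0 - j22.67 Ω
Step 3 — Series combination: Z_total = R + L + C = 20.4 + j1962 Ω = 1962∠89.4° Ω.

Z = 20.4 + j1962 Ω = 1962∠89.4° Ω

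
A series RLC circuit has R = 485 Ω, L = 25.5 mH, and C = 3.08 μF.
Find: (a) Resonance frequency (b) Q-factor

Step 1 — Resonance condition Im(Z)=0 gives ω₀ = 1/√(LC).
Step 2 — ω₀ = 1/√(0.0255·3.08e-06) = 3568 rad/s.
Step 3 — f₀ = ω₀/(2π) = 567.9 Hz.
Step 4 — Series Q: Q = ω₀L/R = 3568·0.0255/485 = 0.1876.

(a) f₀ = 567.9 Hz  (b) Q = 0.1876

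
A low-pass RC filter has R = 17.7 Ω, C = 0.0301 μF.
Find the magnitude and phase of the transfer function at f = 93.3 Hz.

Step 1 — Angular frequency: ω = 2π·93.3 = 586.2 rad/s.
Step 2 — Transfer function: H(jω) = 1/(1 + jωRC).
Step 3 — Denominator: 1 + jωRC = 1 + j·586.2·17.7·3.01e-08 = 1 + j0.0003123.
Step 4 — H = 1 - j0.0003123.
Step 5 — Magnitude: |H| = 1 (-0.0 dB); phase: φ = -0.0°.

|H| = 1 (-0.0 dB), φ = -0.0°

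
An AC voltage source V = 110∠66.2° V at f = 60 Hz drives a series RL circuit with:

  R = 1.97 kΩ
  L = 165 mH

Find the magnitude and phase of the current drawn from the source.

Step 1 — Angular frequency: ω = 2π·f = 2π·60 = 377 rad/s.
Step 2 — Component impedances:
  R: Z = R = 1970 Ω
  L: Z = jωL = j·377·0.165 = 0 + j62.2 Ω
Step 3 — Series combination: Z_total = R + L = 1970 + j62.2 Ω = 1971∠1.8° Ω.
Step 4 — Source phasor: V = 110∠66.2° V = 44.39 + j100.6 V.
Step 5 — Ohm's law: I = V / Z_total = (44.39 + j100.6) / (1970 + j62.2) = 0.02412 + j0.05033 A.
Step 6 — Convert to polar: |I| = 0.05581 A, ∠I = 64.4°.

I = 0.05581∠64.4° A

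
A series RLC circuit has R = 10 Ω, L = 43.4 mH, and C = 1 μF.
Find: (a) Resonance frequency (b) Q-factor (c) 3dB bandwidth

Step 1 — Resonance: ω₀ = 1/√(LC) = 1/√(0.0434·1e-06) = 4800 rad/s.
Step 2 — f₀ = ω₀/(2π) = 764 Hz.
Step 3 — Series Q: Q = ω₀L/R = 4800·0.0434/10 = 20.83.
Step 4 — Bandwidth: Δω = ω₀/Q = 230.4 rad/s; BW = Δω/(2π) = 36.67 Hz.

(a) f₀ = 764 Hz  (b) Q = 20.83  (c) BW = 36.67 Hz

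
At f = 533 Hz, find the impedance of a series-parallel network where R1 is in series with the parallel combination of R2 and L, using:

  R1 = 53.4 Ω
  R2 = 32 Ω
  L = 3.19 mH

Step 1 — Angular frequency: ω = 2π·f = 2π·533 = 3349 rad/s.
Step 2 — Component impedances:
  R1: Z = R = 53.4 Ω
  R2: Z = R = 32 Ω
  L: Z = jωL = j·3349·0.00319 = 0 + j10.68 Ω
Step 3 — Parallel branch: R2 || L = 1/(1/R2 + 1/L) = 3.209 + j9.612 Ω.
Step 4 — Series with R1: Z_total = R1 + (R2 || L) = 56.61 + j9.612 Ω = 57.42∠9.6° Ω.

Z = 56.61 + j9.612 Ω = 57.42∠9.6° Ω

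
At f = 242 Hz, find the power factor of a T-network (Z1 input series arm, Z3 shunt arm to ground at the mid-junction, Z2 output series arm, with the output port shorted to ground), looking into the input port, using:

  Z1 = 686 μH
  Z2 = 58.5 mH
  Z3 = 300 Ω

Step 1 — Angular frequency: ω = 2π·f = 2π·242 = 1521 rad/s.
Step 2 — Component impedances:
  Z1: Z = jωL = j·1521·0.000686 = 0 + j1.043 Ω
  Z2: Z = jωL = j·1521·0.0585 = 0 + j88.95 Ω
  Z3: Z = R = 300 Ω
Step 3 — With the output port shorted to ground, the output series arm Z2 runs from the junction to ground; the shunt arm Z3 also runs from the junction to ground. They appear in parallel: Z3 || Z2 = 24.24 + j81.76 Ω.
Step 4 — Series with input arm Z1: Z_in = Z1 + (Z3 || Z2) = 24.24 + j82.81 Ω = 86.28∠73.7° Ω.
Step 5 — Power factor: PF = cos(φ) = Re(Z)/|Z| = 24.243/86.282 = 0.281.
Step 6 — Type: Im(Z) = 82.81 ⇒ lagging (phase φ = 73.7°).

PF = 0.281 (lagging, φ = 73.7°)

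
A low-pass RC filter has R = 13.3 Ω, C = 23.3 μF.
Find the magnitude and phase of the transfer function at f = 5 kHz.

Step 1 — Angular frequency: ω = 2π·5000 = 3.142e+04 rad/s.
Step 2 — Transfer function: H(jω) = 1/(1 + jωRC).
Step 3 — Denominator: 1 + jωRC = 1 + j·3.142e+04·13.3·2.33e-05 = 1 + j9.735.
Step 4 — H = 0.01044 - j0.1016.
Step 5 — Magnitude: |H| = 0.1022 (-19.8 dB); phase: φ = -84.1°.

|H| = 0.1022 (-19.8 dB), φ = -84.1°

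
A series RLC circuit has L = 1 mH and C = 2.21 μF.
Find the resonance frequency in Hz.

Step 1 — Resonance condition Im(Z)=0 gives ω₀ = 1/√(LC).
Step 2 — ω₀ = 1/√(0.001·2.21e-06) = 2.127e+04 rad/s.
Step 3 — f₀ = ω₀/(2π) = 3386 Hz.

f₀ = 3386 Hz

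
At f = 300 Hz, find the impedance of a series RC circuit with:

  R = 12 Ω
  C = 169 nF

Step 1 — Angular frequency: ω = 2π·f = 2π·300 = 1885 rad/s.
Step 2 — Component impedances:
  R: Z = R = 12 Ω
  C: Z = 1/(jωC) = -j/(ω·C) = 0 - j3139 Ω
Step 3 — Series combination: Z_total = R + C = 12 - j3139 Ω = 3139∠-89.8° Ω.

Z = 12 - j3139 Ω = 3139∠-89.8° Ω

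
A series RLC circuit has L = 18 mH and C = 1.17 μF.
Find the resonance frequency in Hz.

Step 1 — Resonance condition Im(Z)=0 gives ω₀ = 1/√(LC).
Step 2 — ω₀ = 1/√(0.018·1.17e-06) = 6891 rad/s.
Step 3 — f₀ = ω₀/(2π) = 1097 Hz.

f₀ = 1097 Hz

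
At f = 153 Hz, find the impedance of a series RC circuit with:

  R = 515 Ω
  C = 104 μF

Step 1 — Angular frequency: ω = 2π·f = 2π·153 = 961.3 rad/s.
Step 2 — Component impedances:
  R: Z = R = 515 Ω
  C: Z = 1/(jωC) = -j/(ω·C) = 0 - j10 Ω
Step 3 — Series combination: Z_total = R + C = 515 - j10 Ω = 515.1∠-1.1° Ω.

Z = 515 - j10 Ω = 515.1∠-1.1° Ω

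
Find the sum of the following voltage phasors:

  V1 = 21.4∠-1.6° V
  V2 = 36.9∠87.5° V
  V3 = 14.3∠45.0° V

Step 1 — Convert each phasor to rectangular form:
  V1 = 21.4·(cos(-1.6°) + j·sin(-1.6°)) = 21.39 - j0.5975 V
  V2 = 36.9·(cos(87.5°) + j·sin(87.5°)) = 1.61 + j36.86 V
  V3 = 14.3·(cos(45.0°) + j·sin(45.0°)) = 10.11 + j10.11 V
Step 2 — Sum components: V_total = 33.11 + j46.38 V.
Step 3 — Convert to polar: |V_total| = 56.99 V, ∠V_total = 54.5°.

V_total = 56.99∠54.5° V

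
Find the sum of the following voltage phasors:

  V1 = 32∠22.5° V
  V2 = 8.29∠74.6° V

Step 1 — Convert each phasor to rectangular form:
  V1 = 32·(cos(22.5°) + j·sin(22.5°)) = 29.56 + j12.25 V
  V2 = 8.29·(cos(74.6°) + j·sin(74.6°)) = 2.201 + j7.992 V
Step 2 — Sum components: V_total = 31.77 + j20.24 V.
Step 3 — Convert to polar: |V_total| = 37.66 V, ∠V_total = 32.5°.

V_total = 37.66∠32.5° V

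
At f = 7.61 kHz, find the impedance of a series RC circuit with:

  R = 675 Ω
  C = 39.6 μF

Step 1 — Angular frequency: ω = 2π·f = 2π·7610 = 4.782e+04 rad/s.
Step 2 — Component impedances:
  R: Z = R = 675 Ω
  C: Z = 1/(jωC) = -j/(ω·C) = 0 - j0.5281 Ω
Step 3 — Series combination: Z_total = R + C = 675 - j0.5281 Ω = 675∠-0.0° Ω.

Z = 675 - j0.5281 Ω = 675∠-0.0° Ω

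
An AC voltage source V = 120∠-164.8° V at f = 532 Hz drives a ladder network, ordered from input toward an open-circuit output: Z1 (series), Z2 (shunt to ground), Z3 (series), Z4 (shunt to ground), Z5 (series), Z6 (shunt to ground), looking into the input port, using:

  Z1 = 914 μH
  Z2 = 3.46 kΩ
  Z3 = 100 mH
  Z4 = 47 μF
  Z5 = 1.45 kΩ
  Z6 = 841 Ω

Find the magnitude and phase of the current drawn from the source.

Step 1 — Angular frequency: ω = 2π·f = 2π·532 = 3343 rad/s.
Step 2 — Component impedances:
  Z1: Z = jωL = j·3343·0.000914 = 0 + j3.055 Ω
  Z2: Z = R = 3460 Ω
  Z3: Z = jωL = j·3343·0.1 = 0 + j334.3 Ω
  Z4: Z = 1/(jωC) = -j/(ω·C) = 0 - j6.365 Ω
  Z5: Z = R = 1450 Ω
  Z6: Z = R = 841 Ω
Step 3 — Ladder network (open output): work backward from the far end, alternating series and parallel combinations. Z_in = 30.82 + j328 Ω = 329.5∠84.6° Ω.
Step 4 — Source phasor: V = 120∠-164.8° V = -115.8 - j31.46 V.
Step 5 — Ohm's law: I = V / Z_total = (-115.8 - j31.46) / (30.82 + j328) = -0.1279 + j0.341 A.
Step 6 — Convert to polar: |I| = 0.3642 A, ∠I = 110.6°.

I = 0.3642∠110.6° A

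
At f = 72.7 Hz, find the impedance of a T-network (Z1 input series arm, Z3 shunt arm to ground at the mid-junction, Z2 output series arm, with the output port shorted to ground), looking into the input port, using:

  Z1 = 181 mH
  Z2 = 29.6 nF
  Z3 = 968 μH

Step 1 — Angular frequency: ω = 2π·f = 2π·72.7 = 456.8 rad/s.
Step 2 — Component impedances:
  Z1: Z = jωL = j·456.8·0.181 = 0 + j82.68 Ω
  Z2: Z = 1/(jωC) = -j/(ω·C) = 0 - j7.396e+04 Ω
  Z3: Z = jωL = j·456.8·0.000968 = 0 + j0.4422 Ω
Step 3 — With the output port shorted to ground, the output series arm Z2 runs from the junction to ground; the shunt arm Z3 also runs from the junction to ground. They appear in parallel: Z3 || Z2 = 0 + j0.4422 Ω.
Step 4 — Series with input arm Z1: Z_in = Z1 + (Z3 || Z2) = 0 + j83.12 Ω = 83.12∠90.0° Ω.

Z = 0 + j83.12 Ω = 83.12∠90.0° Ω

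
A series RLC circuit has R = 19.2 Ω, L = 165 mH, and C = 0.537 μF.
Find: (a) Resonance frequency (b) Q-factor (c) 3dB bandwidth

Step 1 — Resonance condition Im(Z)=0 gives ω₀ = 1/√(LC).
Step 2 — ω₀ = 1/√(0.165·5.37e-07) = 3359 rad/s.
Step 3 — f₀ = ω₀/(2π) = 534.7 Hz.
Step 4 — Series Q: Q = ω₀L/R = 3359·0.165/19.2 = 28.87.
Step 5 — 3dB bandwidth: Δω = ω₀/Q = 116.4 rad/s; BW = Δω/(2π) = 18.52 Hz.

(a) f₀ = 534.7 Hz  (b) Q = 28.87  (c) BW = 18.52 Hz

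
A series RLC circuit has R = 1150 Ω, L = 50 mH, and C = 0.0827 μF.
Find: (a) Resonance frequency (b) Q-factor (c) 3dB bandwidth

Step 1 — Resonance: ω₀ = 1/√(LC) = 1/√(0.05·8.27e-08) = 1.555e+04 rad/s.
Step 2 — f₀ = ω₀/(2π) = 2475 Hz.
Step 3 — Series Q: Q = ω₀L/R = 1.555e+04·0.05/1150 = 0.6761.
Step 4 — Bandwidth: Δω = ω₀/Q = 2.3e+04 rad/s; BW = Δω/(2π) = 3661 Hz.

(a) f₀ = 2475 Hz  (b) Q = 0.6761  (c) BW = 3661 Hz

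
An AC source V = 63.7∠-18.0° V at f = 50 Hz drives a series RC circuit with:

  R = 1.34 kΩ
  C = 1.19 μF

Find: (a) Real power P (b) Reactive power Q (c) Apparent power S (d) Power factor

Step 1 — Angular frequency: ω = 2π·f = 2π·50 = 314.2 rad/s.
Step 2 — Component impedances:
  R: Z = R = 1340 Ω
  C: Z = 1/(jωC) = -j/(ω·C) = 0 - j2675 Ω
Step 3 — Series combination: Z_total = R + C = 1340 - j2675 Ω = 2992∠-63.4° Ω.
Step 4 — Source phasor: V = 63.7∠-18.0° V = 60.58 - j19.68 V.
Step 5 — Current: I = V / Z = 0.01495 + j0.01516 A = 0.02129∠45.4° A.
Step 6 — Complex power: S = V·I* = 0.6075 - j1.213 VA.
Step 7 — Real power: P = Re(S) = 0.6075 W.
Step 8 — Reactive power: Q = Im(S) = -1.213 VAR.
Step 9 — Apparent power: |S| = 1.356 VA.
Step 10 — Power factor: PF = P/|S| = 0.4479 (leading).

(a) P = 0.6075 W  (b) Q = -1.213 VAR  (c) S = 1.356 VA  (d) PF = 0.4479 (leading)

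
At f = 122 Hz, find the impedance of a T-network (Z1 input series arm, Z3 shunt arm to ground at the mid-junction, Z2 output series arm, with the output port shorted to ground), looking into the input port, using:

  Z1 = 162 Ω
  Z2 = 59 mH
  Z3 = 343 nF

Step 1 — Angular frequency: ω = 2π·f = 2π·122 = 766.5 rad/s.
Step 2 — Component impedances:
  Z1: Z = R = 162 Ω
  Z2: Z = jωL = j·766.5·0.059 = 0 + j45.23 Ω
  Z3: Z = 1/(jωC) = -j/(ω·C) = 0 - j3803 Ω
Step 3 — With the output port shorted to ground, the output series arm Z2 runs from the junction to ground; the shunt arm Z3 also runs from the junction to ground. They appear in parallel: Z3 || Z2 = 0 + j45.77 Ω.
Step 4 — Series with input arm Z1: Z_in = Z1 + (Z3 || Z2) = 162 + j45.77 Ω = 168.3∠15.8° Ω.

Z = 162 + j45.77 Ω = 168.3∠15.8° Ω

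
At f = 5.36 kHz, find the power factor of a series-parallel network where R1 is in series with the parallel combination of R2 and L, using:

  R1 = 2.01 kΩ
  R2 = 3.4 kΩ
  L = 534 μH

Step 1 — Angular frequency: ω = 2π·f = 2π·5360 = 3.368e+04 rad/s.
Step 2 — Component impedances:
  R1: Z = R = 2010 Ω
  R2: Z = R = 3400 Ω
  L: Z = jωL = j·3.368e+04·0.000534 = 0 + j17.98 Ω
Step 3 — Parallel branch: R2 || L = 1/(1/R2 + 1/L) = 0.09512 + j17.98 Ω.
Step 4 — Series with R1: Z_total = R1 + (R2 || L) = 2010 + j17.98 Ω = 2010∠0.5° Ω.
Step 5 — Power factor: PF = cos(φ) = Re(Z)/|Z| = 2010/2010 = 1.
Step 6 — Type: Im(Z) = 17.98 ⇒ lagging (phase φ = 0.5°).

PF = 1 (lagging, φ = 0.5°)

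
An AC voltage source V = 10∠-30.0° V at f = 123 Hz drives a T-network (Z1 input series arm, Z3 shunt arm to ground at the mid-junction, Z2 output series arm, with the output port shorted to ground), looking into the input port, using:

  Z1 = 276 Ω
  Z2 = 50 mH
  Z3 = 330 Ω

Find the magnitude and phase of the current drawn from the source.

Step 1 — Angular frequency: ω = 2π·f = 2π·123 = 772.8 rad/s.
Step 2 — Component impedances:
  Z1: Z = R = 276 Ω
  Z2: Z = jωL = j·772.8·0.05 = 0 + j38.64 Ω
  Z3: Z = R = 330 Ω
Step 3 — With the output port shorted to ground, the output series arm Z2 runs from the junction to ground; the shunt arm Z3 also runs from the junction to ground. They appear in parallel: Z3 || Z2 = 4.464 + j38.12 Ω.
Step 4 — Series with input arm Z1: Z_in = Z1 + (Z3 || Z2) = 280.5 + j38.12 Ω = 283∠7.7° Ω.
Step 5 — Source phasor: V = 10∠-30.0° V = 8.66 - j5 V.
Step 6 — Ohm's law: I = V / Z_total = (8.66 - j5) / (280.5 + j38.12) = 0.02794 - j0.02162 A.
Step 7 — Convert to polar: |I| = 0.03533 A, ∠I = -37.7°.

I = 0.03533∠-37.7° A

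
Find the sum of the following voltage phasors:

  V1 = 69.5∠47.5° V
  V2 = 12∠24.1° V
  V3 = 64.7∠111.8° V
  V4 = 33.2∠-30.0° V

Step 1 — Convert each phasor to rectangular form:
  V1 = 69.5·(cos(47.5°) + j·sin(47.5°)) = 46.95 + j51.24 V
  V2 = 12·(cos(24.1°) + j·sin(24.1°)) = 10.95 + j4.9 V
  V3 = 64.7·(cos(111.8°) + j·sin(111.8°)) = -24.03 + j60.07 V
  V4 = 33.2·(cos(-30.0°) + j·sin(-30.0°)) = 28.75 - j16.6 V
Step 2 — Sum components: V_total = 62.63 + j99.61 V.
Step 3 — Convert to polar: |V_total| = 117.7 V, ∠V_total = 57.8°.

V_total = 117.7∠57.8° V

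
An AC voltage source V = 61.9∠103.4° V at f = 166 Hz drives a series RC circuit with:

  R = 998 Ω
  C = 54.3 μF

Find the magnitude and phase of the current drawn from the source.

Step 1 — Angular frequency: ω = 2π·f = 2π·166 = 1043 rad/s.
Step 2 — Component impedances:
  R: Z = R = 998 Ω
  C: Z = 1/(jωC) = -j/(ω·C) = 0 - j17.66 Ω
Step 3 — Series combination: Z_total = R + C = 998 - j17.66 Ω = 998.2∠-1.0° Ω.
Step 4 — Source phasor: V = 61.9∠103.4° V = -14.35 + j60.21 V.
Step 5 — Ohm's law: I = V / Z_total = (-14.35 + j60.21) / (998 - j17.66) = -0.01544 + j0.06006 A.
Step 6 — Convert to polar: |I| = 0.06201 A, ∠I = 104.4°.

I = 0.06201∠104.4° A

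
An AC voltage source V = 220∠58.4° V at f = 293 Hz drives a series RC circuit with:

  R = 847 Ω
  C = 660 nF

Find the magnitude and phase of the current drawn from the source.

Step 1 — Angular frequency: ω = 2π·f = 2π·293 = 1841 rad/s.
Step 2 — Component impedances:
  R: Z = R = 847 Ω
  C: Z = 1/(jωC) = -j/(ω·C) = 0 - j823 Ω
Step 3 — Series combination: Z_total = R + C = 847 - j823 Ω = 1181∠-44.2° Ω.
Step 4 — Source phasor: V = 220∠58.4° V = 115.3 + j187.4 V.
Step 5 — Ohm's law: I = V / Z_total = (115.3 + j187.4) / (847 - j823) = -0.04056 + j0.1818 A.
Step 6 — Convert to polar: |I| = 0.1863 A, ∠I = 102.6°.

I = 0.1863∠102.6° A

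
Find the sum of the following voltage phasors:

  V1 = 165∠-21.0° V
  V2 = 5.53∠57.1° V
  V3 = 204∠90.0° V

Step 1 — Convert each phasor to rectangular form:
  V1 = 165·(cos(-21.0°) + j·sin(-21.0°)) = 154 - j59.13 V
  V2 = 5.53·(cos(57.1°) + j·sin(57.1°)) = 3.004 + j4.643 V
  V3 = 204·(cos(90.0°) + j·sin(90.0°)) = 0 + j204 V
Step 2 — Sum components: V_total = 157 + j149.5 V.
Step 3 — Convert to polar: |V_total| = 216.8 V, ∠V_total = 43.6°.

V_total = 216.8∠43.6° V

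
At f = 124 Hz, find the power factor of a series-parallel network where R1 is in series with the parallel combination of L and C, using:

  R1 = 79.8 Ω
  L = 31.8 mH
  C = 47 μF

Step 1 — Angular frequency: ω = 2π·f = 2π·124 = 779.1 rad/s.
Step 2 — Component impedances:
  R1: Z = R = 79.8 Ω
  L: Z = jωL = j·779.1·0.0318 = 0 + j24.78 Ω
  C: Z = 1/(jωC) = -j/(ω·C) = 0 - j27.31 Ω
Step 3 — Parallel branch: L || C = 1/(1/L + 1/C) = 0 + j267.1 Ω.
Step 4 — Series with R1: Z_total = R1 + (L || C) = 79.8 + j267.1 Ω = 278.8∠73.4° Ω.
Step 5 — Power factor: PF = cos(φ) = Re(Z)/|Z| = 79.8/278.8 = 0.2862.
Step 6 — Type: Im(Z) = 267.1 ⇒ lagging (phase φ = 73.4°).

PF = 0.2862 (lagging, φ = 73.4°)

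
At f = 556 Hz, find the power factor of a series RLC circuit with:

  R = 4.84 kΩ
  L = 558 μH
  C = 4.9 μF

Step 1 — Angular frequency: ω = 2π·f = 2π·556 = 3493 rad/s.
Step 2 — Component impedances:
  R: Z = R = 4840 Ω
  L: Z = jωL = j·3493·0.000558 = 0 + j1.949 Ω
  C: Z = 1/(jωC) = -j/(ω·C) = 0 - j58.42 Ω
Step 3 — Series combination: Z_total = R + L + C = 4840 - j56.47 Ω = 4840∠-0.7° Ω.
Step 4 — Power factor: PF = cos(φ) = Re(Z)/|Z| = 4840/4840.3 = 0.9999.
Step 5 — Type: Im(Z) = -56.47 ⇒ leading (phase φ = -0.7°).

PF = 0.9999 (leading, φ = -0.7°)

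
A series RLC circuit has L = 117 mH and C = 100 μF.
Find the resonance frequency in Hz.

Step 1 — Resonance condition Im(Z)=0 gives ω₀ = 1/√(LC).
Step 2 — ω₀ = 1/√(0.117·0.0001) = 292.4 rad/s.
Step 3 — f₀ = ω₀/(2π) = 46.53 Hz.

f₀ = 46.53 Hz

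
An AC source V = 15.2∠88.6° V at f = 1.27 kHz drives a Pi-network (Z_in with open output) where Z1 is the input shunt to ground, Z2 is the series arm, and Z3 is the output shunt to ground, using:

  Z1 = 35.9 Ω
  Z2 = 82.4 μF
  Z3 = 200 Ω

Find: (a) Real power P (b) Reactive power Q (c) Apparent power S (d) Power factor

Step 1 — Angular frequency: ω = 2π·f = 2π·1270 = 7980 rad/s.
Step 2 — Component impedances:
  Z1: Z = R = 35.9 Ω
  Z2: Z = 1/(jωC) = -j/(ω·C) = 0 - j1.521 Ω
  Z3: Z = R = 200 Ω
Step 3 — With open output, the series arm Z2 and the output shunt Z3 appear in series to ground: Z2 + Z3 = 200 - j1.521 Ω.
Step 4 — Parallel with input shunt Z1: Z_in = Z1 || (Z2 + Z3) = 30.44 - j0.03522 Ω = 30.44∠-0.1° Ω.
Step 5 — Source phasor: V = 15.2∠88.6° V = 0.3714 + j15.2 V.
Step 6 — Current: I = V / Z = 0.01162 + j0.4993 A = 0.4994∠88.7° A.
Step 7 — Complex power: S = V·I* = 7.591 - j0.008784 VA.
Step 8 — Real power: P = Re(S) = 7.591 W.
Step 9 — Reactive power: Q = Im(S) = -0.008784 VAR.
Step 10 — Apparent power: |S| = 7.591 VA.
Step 11 — Power factor: PF = P/|S| = 1 (leading).

(a) P = 7.591 W  (b) Q = -0.008784 VAR  (c) S = 7.591 VA  (d) PF = 1 (leading)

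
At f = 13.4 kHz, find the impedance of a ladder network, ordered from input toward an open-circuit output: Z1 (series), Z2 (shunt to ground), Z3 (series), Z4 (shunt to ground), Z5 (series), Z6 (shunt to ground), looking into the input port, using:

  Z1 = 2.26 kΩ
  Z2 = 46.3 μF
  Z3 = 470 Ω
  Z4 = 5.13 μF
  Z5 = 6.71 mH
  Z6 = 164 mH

Step 1 — Angular frequency: ω = 2π·f = 2π·1.34e+04 = 8.419e+04 rad/s.
Step 2 — Component impedances:
  Z1: Z = R = 2260 Ω
  Z2: Z = 1/(jωC) = -j/(ω·C) = 0 - j0.2565 Ω
  Z3: Z = R = 470 Ω
  Z4: Z = 1/(jωC) = -j/(ω·C) = 0 - j2.315 Ω
  Z5: Z = jωL = j·8.419e+04·0.00671 = 0 + j564.9 Ω
  Z6: Z = jωL = j·8.419e+04·0.164 = 0 + j1.381e+04 Ω
Step 3 — Ladder network (open output): work backward from the far end, alternating series and parallel combinations. Z_in = 2260 - j0.2565 Ω = 2260∠-0.0° Ω.

Z = 2260 - j0.2565 Ω = 2260∠-0.0° Ω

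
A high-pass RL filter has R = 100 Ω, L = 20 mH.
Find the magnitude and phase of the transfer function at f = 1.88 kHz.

Step 1 — Angular frequency: ω = 2π·1880 = 1.181e+04 rad/s.
Step 2 — Transfer function: H(jω) = jωL/(R + jωL).
Step 3 — Numerator jωL = j·236.2; denominator R + jωL = 100 + j236.2.
Step 4 — H = 0.8481 + j0.359.
Step 5 — Magnitude: |H| = 0.9209 (-0.7 dB); phase: φ = 22.9°.

|H| = 0.9209 (-0.7 dB), φ = 22.9°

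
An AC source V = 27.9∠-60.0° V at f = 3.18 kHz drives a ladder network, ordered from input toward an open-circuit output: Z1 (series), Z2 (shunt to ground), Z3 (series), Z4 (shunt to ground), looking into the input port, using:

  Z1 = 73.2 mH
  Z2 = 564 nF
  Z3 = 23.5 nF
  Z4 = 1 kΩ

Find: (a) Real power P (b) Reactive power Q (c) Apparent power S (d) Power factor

Step 1 — Angular frequency: ω = 2π·f = 2π·3180 = 1.998e+04 rad/s.
Step 2 — Component impedances:
  Z1: Z = jωL = j·1.998e+04·0.0732 = 0 + j1463 Ω
  Z2: Z = 1/(jωC) = -j/(ω·C) = 0 - j88.74 Ω
  Z3: Z = 1/(jωC) = -j/(ω·C) = 0 - j2130 Ω
  Z4: Z = R = 1000 Ω
Step 3 — Ladder network (open output): work backward from the far end, alternating series and parallel combinations. Z_in = 1.33 + j1377 Ω = 1377∠89.9° Ω.
Step 4 — Source phasor: V = 27.9∠-60.0° V = 13.95 - j24.16 V.
Step 5 — Current: I = V / Z = -0.01754 - j0.01015 A = 0.02026∠-149.9° A.
Step 6 — Complex power: S = V·I* = 0.0005461 + j0.5654 VA.
Step 7 — Real power: P = Re(S) = 0.0005461 W.
Step 8 — Reactive power: Q = Im(S) = 0.5654 VAR.
Step 9 — Apparent power: |S| = 0.5654 VA.
Step 10 — Power factor: PF = P/|S| = 0.0009659 (lagging).

(a) P = 0.0005461 W  (b) Q = 0.5654 VAR  (c) S = 0.5654 VA  (d) PF = 0.0009659 (lagging)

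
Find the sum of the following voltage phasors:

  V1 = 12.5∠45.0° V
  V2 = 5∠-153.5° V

Step 1 — Convert each phasor to rectangular form:
  V1 = 12.5·(cos(45.0°) + j·sin(45.0°)) = 8.839 + j8.839 V
  V2 = 5·(cos(-153.5°) + j·sin(-153.5°)) = -4.475 - j2.231 V
Step 2 — Sum components: V_total = 4.364 + j6.608 V.
Step 3 — Convert to polar: |V_total| = 7.919 V, ∠V_total = 56.6°.

V_total = 7.919∠56.6° V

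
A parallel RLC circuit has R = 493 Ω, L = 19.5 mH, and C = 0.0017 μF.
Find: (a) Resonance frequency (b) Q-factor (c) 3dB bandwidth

Step 1 — Resonance: ω₀ = 1/√(LC) = 1/√(0.0195·1.7e-09) = 1.737e+05 rad/s.
Step 2 — f₀ = ω₀/(2π) = 2.764e+04 Hz.
Step 3 — Parallel Q: Q = R/(ω₀L) = 493/(1.737e+05·0.0195) = 0.1456.
Step 4 — Bandwidth: Δω = ω₀/Q = 1.193e+06 rad/s; BW = Δω/(2π) = 1.899e+05 Hz.

(a) f₀ = 2.764e+04 Hz  (b) Q = 0.1456  (c) BW = 1.899e+05 Hz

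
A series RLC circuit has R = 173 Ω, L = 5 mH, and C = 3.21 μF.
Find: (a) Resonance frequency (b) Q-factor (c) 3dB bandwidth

Step 1 — Resonance: ω₀ = 1/√(LC) = 1/√(0.005·3.21e-06) = 7893 rad/s.
Step 2 — f₀ = ω₀/(2π) = 1256 Hz.
Step 3 — Series Q: Q = ω₀L/R = 7893·0.005/173 = 0.2281.
Step 4 — Bandwidth: Δω = ω₀/Q = 3.46e+04 rad/s; BW = Δω/(2π) = 5507 Hz.

(a) f₀ = 1256 Hz  (b) Q = 0.2281  (c) BW = 5507 Hz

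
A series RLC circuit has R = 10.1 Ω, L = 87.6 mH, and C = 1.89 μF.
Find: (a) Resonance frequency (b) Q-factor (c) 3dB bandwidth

Step 1 — Resonance condition Im(Z)=0 gives ω₀ = 1/√(LC).
Step 2 — ω₀ = 1/√(0.0876·1.89e-06) = 2458 rad/s.
Step 3 — f₀ = ω₀/(2π) = 391.1 Hz.
Step 4 — Series Q: Q = ω₀L/R = 2458·0.0876/10.1 = 21.32.
Step 5 — 3dB bandwidth: Δω = ω₀/Q = 115.3 rad/s; BW = Δω/(2π) = 18.35 Hz.

(a) f₀ = 391.1 Hz  (b) Q = 21.32  (c) BW = 18.35 Hz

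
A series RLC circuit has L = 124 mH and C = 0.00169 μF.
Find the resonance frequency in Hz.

Step 1 — Resonance condition Im(Z)=0 gives ω₀ = 1/√(LC).
Step 2 — ω₀ = 1/√(0.124·1.69e-09) = 6.908e+04 rad/s.
Step 3 — f₀ = ω₀/(2π) = 1.099e+04 Hz.

f₀ = 1.099e+04 Hz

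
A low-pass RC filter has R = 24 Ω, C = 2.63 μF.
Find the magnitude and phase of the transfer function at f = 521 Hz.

Step 1 — Angular frequency: ω = 2π·521 = 3274 rad/s.
Step 2 — Transfer function: H(jω) = 1/(1 + jωRC).
Step 3 — Denominator: 1 + jωRC = 1 + j·3274·24·2.63e-06 = 1 + j0.2066.
Step 4 — H = 0.9591 - j0.1982.
Step 5 — Magnitude: |H| = 0.9793 (-0.2 dB); phase: φ = -11.7°.

|H| = 0.9793 (-0.2 dB), φ = -11.7°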